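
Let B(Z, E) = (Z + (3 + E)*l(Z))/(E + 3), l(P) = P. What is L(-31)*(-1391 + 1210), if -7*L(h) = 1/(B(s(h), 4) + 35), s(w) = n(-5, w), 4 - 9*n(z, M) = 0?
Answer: 1629/2237 ≈ 0.72821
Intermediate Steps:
n(z, M) = 4/9 (n(z, M) = 4/9 - ⅑*0 = 4/9 + 0 = 4/9)
s(w) = 4/9
B(Z, E) = (Z + Z*(3 + E))/(3 + E) (B(Z, E) = (Z + (3 + E)*Z)/(E + 3) = (Z + Z*(3 + E))/(3 + E))
L(h) = -9/2237 (L(h) = -1/(7*(4*(4 + 4)/(9*(3 + 4)) + 35)) = -1/(7*((4/9)*8/7 + 35)) = -1/(7*((4/9)*(⅐)*8 + 35)) = -1/(7*(32/63 + 35)) = -1/(7*2237/63) = -⅐*63/2237 = -9/2237)
L(-31)*(-1391 + 1210) = -9*(-1391 + 1210)/2237 = -9/2237*(-181) = 1629/2237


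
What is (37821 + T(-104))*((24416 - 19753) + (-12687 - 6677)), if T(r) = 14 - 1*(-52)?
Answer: -556976787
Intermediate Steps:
T(r) = 66 (T(r) = 14 + 52 = 66)
(37821 + T(-104))*((24416 - 19753) + (-12687 - 6677)) = (37821 + 66)*((24416 - 19753) + (-12687 - 6677)) = 37887*(4663 - 19364) = 37887*(-14701) = -556976787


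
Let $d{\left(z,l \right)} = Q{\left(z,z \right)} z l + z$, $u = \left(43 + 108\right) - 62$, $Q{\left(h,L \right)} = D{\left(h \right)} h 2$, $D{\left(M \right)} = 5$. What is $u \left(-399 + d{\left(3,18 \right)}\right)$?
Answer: $108936$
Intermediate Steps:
$Q{\left(h,L \right)} = 10 h$ ($Q{\left(h,L \right)} = 5 h 2 = 10 h$)
$u = 89$ ($u = 151 - 62 = 89$)
$d{\left(z,l \right)} = z + 10 l z^{2}$ ($d{\left(z,l \right)} = 10 z z l + z = 10 z^{2} l + z = 10 l z^{2} + z = z + 10 l z^{2}$)
$u \left(-399 + d{\left(3,18 \right)}\right) = 89 \left(-399 + 3 \left(1 + 10 \cdot 18 \cdot 3\right)\right) = 89 \left(-399 + 3 \left(1 + 540\right)\right) = 89 \left(-399 + 3 \cdot 541\right) = 89 \left(-399 + 1623\right) = 89 \cdot 1224 = 108936$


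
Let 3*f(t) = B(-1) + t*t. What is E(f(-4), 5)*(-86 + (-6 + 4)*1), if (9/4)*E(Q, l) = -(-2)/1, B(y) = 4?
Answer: -704/9 ≈ -78.222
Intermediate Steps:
f(t) = 4/3 + t²/3 (f(t) = (4 + t*t)/3 = (4 + t²)/3 = 4/3 + t²/3)
E(Q, l) = 8/9 (E(Q, l) = 4*(-(-2)/1)/9 = 4*(-(-2))/9 = 4*(-1*(-2))/9 = (4/9)*2 = 8/9)
E(f(-4), 5)*(-86 + (-6 + 4)*1) = 8*(-86 + (-6 + 4)*1)/9 = 8*(-86 - 2*1)/9 = 8*(-86 - 2)/9 = (8/9)*(-88) = -704/9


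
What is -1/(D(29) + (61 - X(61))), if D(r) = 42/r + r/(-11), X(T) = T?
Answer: 319/379 ≈ 0.84169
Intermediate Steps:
D(r) = 42/r - r/11 (D(r) = 42/r + r*(-1/11) = 42/r - r/11)
-1/(D(29) + (61 - X(61))) = -1/((42/29 - 1/11*29) + (61 - 1*61)) = -1/((42*(1/29) - 29/11) + (61 - 61)) = -1/((42/29 - 29/11) + 0) = -1/(-379/319 + 0) = -1/(-379/319) = -1*(-319/379) = 319/379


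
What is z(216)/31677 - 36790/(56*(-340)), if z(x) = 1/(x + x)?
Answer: 393321445/203556402 ≈ 1.9322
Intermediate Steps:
z(x) = 1/(2*x)
z(216)/31677 - 36790/(56*(-340)) = ((½)/216)/31677 - 36790/(56*(-340)) = ((½)*(1/216))*(1/31677) - 36790/(-19040) = (1/432)*(1/31677) - 36790*(-1/19040) = 1/13684464 + 3679/1904 = 393321445/203556402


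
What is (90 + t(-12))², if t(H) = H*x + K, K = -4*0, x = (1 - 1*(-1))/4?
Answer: 7056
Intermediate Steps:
x = ½ (x = (1 + 1)*(¼) = 2*(¼) = ½ ≈ 0.50000)
K = 0
t(H) = H/2 (t(H) = H*(½) + 0 = H/2 + 0 = H/2)
(90 + t(-12))² = (90 + (½)*(-12))² = (90 - 6)² = 84² = 7056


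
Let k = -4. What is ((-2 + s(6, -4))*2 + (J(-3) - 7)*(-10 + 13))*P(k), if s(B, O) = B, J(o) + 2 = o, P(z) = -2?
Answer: 56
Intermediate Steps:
J(o) = -2 + o
((-2 + s(6, -4))*2 + (J(-3) - 7)*(-10 + 13))*P(k) = ((-2 + 6)*2 + ((-2 - 3) - 7)*(-10 + 13))*(-2) = (4*2 + (-5 - 7)*3)*(-2) = (8 - 12*3)*(-2) = (8 - 36)*(-2) = -28*(-2) = 56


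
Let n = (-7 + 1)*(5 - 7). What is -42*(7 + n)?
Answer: -798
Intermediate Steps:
n = 12 (n = -6*(-2) = 12)
-42*(7 + n) = -42*(7 + 12) = -42*19 = -798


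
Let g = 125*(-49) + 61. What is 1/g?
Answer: -1/6064 ≈ -0.00016491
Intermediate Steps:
g = -6064 (g = -6125 + 61 = -6064)
1/g = 1/(-6064) = -1/6064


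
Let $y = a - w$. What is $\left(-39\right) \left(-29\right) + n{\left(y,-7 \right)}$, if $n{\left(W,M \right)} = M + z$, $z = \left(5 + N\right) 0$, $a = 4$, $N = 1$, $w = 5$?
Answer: $1124$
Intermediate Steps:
$y = -1$ ($y = 4 - 5 = -1$)
$z = 0$ ($z = \left(5 + 1\right) 0 = 6 \cdot 0 = 0$)
$n{\left(W,M \right)} = M$ ($n{\left(W,M \right)} = M + 0 = M$)
$\left(-39\right) \left(-29\right) + n{\left(y,-7 \right)} = \left(-39\right) \left(-29\right) - 7 = 1131 - 7 = 1124$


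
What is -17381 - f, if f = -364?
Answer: -17017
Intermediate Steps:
-17381 - f = -17381 - 1*(-364) = -17381 + 364 = -17017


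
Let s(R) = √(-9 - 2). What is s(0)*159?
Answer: 159*I*√11 ≈ 527.34*I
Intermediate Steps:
s(R) = I*√11 (s(R) = √(-11) = I*√11)
s(0)*159 = (I*√11)*159 = 159*I*√11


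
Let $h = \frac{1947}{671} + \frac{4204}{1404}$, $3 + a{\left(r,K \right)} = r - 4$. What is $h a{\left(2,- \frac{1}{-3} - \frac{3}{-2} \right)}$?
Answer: $- \frac{631190}{21411} \approx -29.48$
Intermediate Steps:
$a{\left(r,K \right)} = -7 + r$ ($a{\left(r,K \right)} = -3 + \left(r - 4\right) = -3 + \left(-4 + r\right) = -7 + r$)
$h = \frac{126238}{21411}$ ($h = 1947 \cdot \frac{1}{671} + 4204 \cdot \frac{1}{1404} = \frac{177}{61} + \frac{1051}{351} = \frac{126238}{21411} \approx 5.8959$)
$h a{\left(2,- \frac{1}{-3} - \frac{3}{-2} \right)} = \frac{126238 \left(-7 + 2\right)}{21411} = \frac{126238}{21411} \left(-5\right) = - \frac{631190}{21411}$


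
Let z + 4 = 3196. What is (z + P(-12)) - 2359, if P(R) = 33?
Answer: 866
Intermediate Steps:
z = 3192 (z = -4 + 3196 = 3192)
(z + P(-12)) - 2359 = (3192 + 33) - 2359 = 3225 - 2359 = 866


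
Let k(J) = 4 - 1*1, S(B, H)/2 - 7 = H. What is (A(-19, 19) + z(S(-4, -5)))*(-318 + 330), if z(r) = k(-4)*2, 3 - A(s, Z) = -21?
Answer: 360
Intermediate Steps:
S(B, H) = 14 + 2*H
A(s, Z) = 24 (A(s, Z) = 3 - 1*(-21) = 3 + 21 = 24)
k(J) = 3 (k(J) = 4 - 1 = 3)
z(r) = 6 (z(r) = 3*2 = 6)
(A(-19, 19) + z(S(-4, -5)))*(-318 + 330) = (24 + 6)*(-318 + 330) = 30*12 = 360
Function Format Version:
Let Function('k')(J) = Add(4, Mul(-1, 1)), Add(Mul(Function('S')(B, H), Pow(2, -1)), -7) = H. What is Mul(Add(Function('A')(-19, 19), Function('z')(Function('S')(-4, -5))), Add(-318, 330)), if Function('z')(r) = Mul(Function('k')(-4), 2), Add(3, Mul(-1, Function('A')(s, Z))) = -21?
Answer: 360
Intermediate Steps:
Function('S')(B, H) = Add(14, Mul(2, H))
Function('A')(s, Z) = 24 (Function('A')(s, Z) = Add(3, Mul(-1, -21)) = Add(3, 21) = 24)
Function('k')(J) = 3 (Function('k')(J) = Add(4, -1) = 3)
Function('z')(r) = 6 (Function('z')(r) = Mul(3, 2) = 6)
Mul(Add(Function('A')(-19, 19), Function('z')(Function('S')(-4, -5))), Add(-318, 330)) = Mul(Add(24, 6), Add(-318, 330)) = Mul(30, 12) = 360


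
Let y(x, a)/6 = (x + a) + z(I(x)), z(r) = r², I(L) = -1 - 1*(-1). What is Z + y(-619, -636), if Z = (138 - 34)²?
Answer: 3286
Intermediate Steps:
I(L) = 0 (I(L) = -1 + 1 = 0)
y(x, a) = 6*a + 6*x (y(x, a) = 6*((x + a) + 0²) = 6*((a + x) + 0) = 6*(a + x) = 6*a + 6*x)
Z = 10816 (Z = 104² = 10816)
Z + y(-619, -636) = 10816 + (6*(-636) + 6*(-619)) = 10816 + (-3816 - 3714) = 10816 - 7530 = 3286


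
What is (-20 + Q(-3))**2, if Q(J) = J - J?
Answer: 400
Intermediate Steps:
Q(J) = 0
(-20 + Q(-3))**2 = (-20 + 0)**2 = (-20)**2 = 400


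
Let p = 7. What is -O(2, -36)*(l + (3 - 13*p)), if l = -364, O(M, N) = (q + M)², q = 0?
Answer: 1808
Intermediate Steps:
O(M, N) = M² (O(M, N) = (0 + M)² = M²)
-O(2, -36)*(l + (3 - 13*p)) = -2²*(-364 + (3 - 13*7)) = -4*(-364 + (3 - 91)) = -4*(-364 - 88) = -4*(-452) = -1*(-1808) = 1808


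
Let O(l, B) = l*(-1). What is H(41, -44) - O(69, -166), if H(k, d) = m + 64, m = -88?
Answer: 45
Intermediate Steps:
H(k, d) = -24 (H(k, d) = -88 + 64 = -24)
O(l, B) = -l
H(41, -44) - O(69, -166) = -24 - (-1)*69 = -24 - 1*(-69) = -24 + 69 = 45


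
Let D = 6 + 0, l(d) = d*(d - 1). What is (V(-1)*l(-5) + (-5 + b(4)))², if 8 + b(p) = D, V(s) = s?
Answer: 1369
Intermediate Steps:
l(d) = d*(-1 + d)
D = 6
b(p) = -2 (b(p) = -8 + 6 = -2)
(V(-1)*l(-5) + (-5 + b(4)))² = (-(-5)*(-1 - 5) + (-5 - 2))² = (-(-5)*(-6) - 7)² = (-1*30 - 7)² = (-30 - 7)² = (-37)² = 1369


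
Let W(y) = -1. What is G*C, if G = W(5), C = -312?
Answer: 312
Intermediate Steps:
G = -1
G*C = -1*(-312) = 312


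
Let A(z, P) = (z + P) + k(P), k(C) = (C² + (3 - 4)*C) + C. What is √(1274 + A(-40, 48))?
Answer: √3586 ≈ 59.883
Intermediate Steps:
k(C) = C² (k(C) = (C² - C) + C = C²)
A(z, P) = P + z + P² (A(z, P) = (z + P) + P² = (P + z) + P² = P + z + P²)
√(1274 + A(-40, 48)) = √(1274 + (48 - 40 + 48²)) = √(1274 + (48 - 40 + 2304)) = √(1274 + 2312) = √3586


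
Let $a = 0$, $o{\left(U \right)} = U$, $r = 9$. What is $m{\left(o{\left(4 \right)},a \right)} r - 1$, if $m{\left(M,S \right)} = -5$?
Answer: $-46$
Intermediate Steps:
$m{\left(o{\left(4 \right)},a \right)} r - 1 = \left(-5\right) 9 - 1 = -45 - 1 = -46$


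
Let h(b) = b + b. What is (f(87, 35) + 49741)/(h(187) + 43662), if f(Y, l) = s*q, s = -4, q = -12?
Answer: 49789/44036 ≈ 1.1306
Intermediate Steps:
h(b) = 2*b
f(Y, l) = 48 (f(Y, l) = -4*(-12) = 48)
(f(87, 35) + 49741)/(h(187) + 43662) = (48 + 49741)/(2*187 + 43662) = 49789/(374 + 43662) = 49789/44036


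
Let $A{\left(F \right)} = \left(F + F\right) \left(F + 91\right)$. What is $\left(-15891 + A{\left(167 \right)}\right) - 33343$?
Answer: $36938$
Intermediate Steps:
$A{\left(F \right)} = 2 F \left(91 + F\right)$
$\left(-15891 + A{\left(167 \right)}\right) - 33343 = \left(-15891 + 2 \cdot 167 \left(91 + 167\right)\right) - 33343 = \left(-15891 + 2 \cdot 167 \cdot 258\right) - 33343 = \left(-15891 + 86172\right) - 33343 = 70281 - 33343 = 36938$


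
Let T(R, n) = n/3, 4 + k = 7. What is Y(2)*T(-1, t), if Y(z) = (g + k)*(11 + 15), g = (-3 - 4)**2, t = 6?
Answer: 2704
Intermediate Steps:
k = 3 (k = -4 + 7 = 3)
T(R, n) = n/3 (T(R, n) = n*(1/3) = n/3)
g = 49 (g = (-7)**2 = 49)
Y(z) = 1352 (Y(z) = (49 + 3)*(11 + 15) = 52*26 = 1352)
Y(2)*T(-1, t) = 1352*((1/3)*6) = 1352*2 = 2704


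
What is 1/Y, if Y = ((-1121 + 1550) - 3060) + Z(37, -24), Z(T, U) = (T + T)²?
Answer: 1/2845 ≈ 0.00035149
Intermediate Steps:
Z(T, U) = 4*T² (Z(T, U) = (2*T)² = 4*T²)
Y = 2845 (Y = ((-1121 + 1550) - 3060) + 4*37² = (429 - 3060) + 4*1369 = -2631 + 5476 = 2845)
1/Y = 1/2845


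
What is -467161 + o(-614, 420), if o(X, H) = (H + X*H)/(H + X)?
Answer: -45185887/97 ≈ -4.6583e+5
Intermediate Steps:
o(X, H) = (H + H*X)/(H + X)
-467161 + o(-614, 420) = -467161 + 420*(1 - 614)/(420 - 614) = -467161 + 420*(-613)/(-194) = -467161 + 420*(-1/194)*(-613) = -467161 + 128730/97 = -45185887/97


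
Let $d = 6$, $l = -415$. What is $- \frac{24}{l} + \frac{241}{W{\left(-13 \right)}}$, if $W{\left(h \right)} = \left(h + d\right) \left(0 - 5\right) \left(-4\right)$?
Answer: $- \frac{19331}{11620} \approx -1.6636$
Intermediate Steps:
$W{\left(h \right)} = 120 + 20 h$ ($W{\left(h \right)} = \left(h + 6\right) \left(0 - 5\right) \left(-4\right) = \left(6 + h\right) \left(\left(-5\right) \left(-4\right)\right) = \left(6 + h\right) 20 = 120 + 20 h$)
$- \frac{24}{l} + \frac{241}{W{\left(-13 \right)}} = - \frac{24}{-415} + \frac{241}{120 + 20 \left(-13\right)} = \left(-24\right) \left(- \frac{1}{415}\right) + \frac{241}{120 - 260} = \frac{24}{415} + \frac{241}{-140} = \frac{24}{415} + 241 \left(- \frac{1}{140}\right) = \frac{24}{415} - \frac{241}{140} = - \frac{19331}{11620}$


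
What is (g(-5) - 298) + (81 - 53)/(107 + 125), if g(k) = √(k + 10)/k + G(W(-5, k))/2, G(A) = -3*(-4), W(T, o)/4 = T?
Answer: -16929/58 - √5/5 ≈ -292.33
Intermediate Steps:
W(T, o) = 4*T
G(A) = 12
g(k) = 6 + √(10 + k)/k (g(k) = √(k + 10)/k + 12/2 = √(10 + k)/k + 12*(½) = √(10 + k)/k + 6 = 6 + √(10 + k)/k)
(g(-5) - 298) + (81 - 53)/(107 + 125) = ((6 + √(10 - 5)/(-5)) - 298) + (81 - 53)/(107 + 125) = ((6 - √5/5) - 298) + 28/232 = (-292 - √5/5) + 28*(1/232) = (-292 - √5/5) + 7/58 = -16929/58 - √5/5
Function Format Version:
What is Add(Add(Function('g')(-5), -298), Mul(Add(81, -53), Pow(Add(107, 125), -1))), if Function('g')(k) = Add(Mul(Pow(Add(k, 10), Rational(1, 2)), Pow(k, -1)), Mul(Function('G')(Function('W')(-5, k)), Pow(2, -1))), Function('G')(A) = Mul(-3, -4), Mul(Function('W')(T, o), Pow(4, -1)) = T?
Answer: Add(Rational(-16929, 58), Mul(Rational(-1, 5), Pow(5, Rational(1, 2)))) ≈ -292.33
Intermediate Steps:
Function('W')(T, o) = Mul(4, T)
Function('G')(A) = 12
Function('g')(k) = Add(6, Mul(Pow(k, -1), Pow(Add(10, k), Rational(1, 2)))) (Function('g')(k) = Add(Mul(Pow(Add(k, 10), Rational(1, 2)), Pow(k, -1)), Mul(12, Pow(2, -1))) = Add(Mul(Pow(Add(10, k), Rational(1, 2)), Pow(k, -1)), Mul(12, Rational(1, 2))) = Add(Mul(Pow(k, -1), Pow(Add(10, k), Rational(1, 2))), 6) = Add(6, Mul(Pow(k, -1), Pow(Add(10, k), Rational(1, 2)))))
Add(Add(Function('g')(-5), -298), Mul(Add(81, -53), Pow(Add(107, 125), -1))) = Add(Add(Add(6, Mul(Pow(-5, -1), Pow(Add(10, -5), Rational(1, 2)))), -298), Mul(Add(81, -53), Pow(Add(107, 125), -1))) = Add(Add(Add(6, Mul(Rational(-1, 5), Pow(5, Rational(1, 2)))), -298), Mul(28, Pow(232, -1))) = Add(Add(-292, Mul(Rational(-1, 5), Pow(5, Rational(1, 2)))), Mul(28, Rational(1, 232))) = Add(Add(-292, Mul(Rational(-1, 5), Pow(5, Rational(1, 2)))), Rational(7, 58)) = Add(Rational(-16929, 58), Mul(Rational(-1, 5), Pow(5, Rational(1, 2))))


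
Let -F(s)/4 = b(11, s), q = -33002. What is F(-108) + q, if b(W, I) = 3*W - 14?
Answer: -33078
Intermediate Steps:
b(W, I) = -14 + 3*W
F(s) = -76 (F(s) = -4*(-14 + 3*11) = -4*(-14 + 33) = -4*19 = -76)
F(-108) + q = -76 - 33002 = -33078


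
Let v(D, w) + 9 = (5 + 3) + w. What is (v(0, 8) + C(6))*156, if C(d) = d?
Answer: 2028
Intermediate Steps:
v(D, w) = -1 + w (v(D, w) = -9 + ((5 + 3) + w) = -9 + (8 + w) = -1 + w)
(v(0, 8) + C(6))*156 = ((-1 + 8) + 6)*156 = (7 + 6)*156 = 13*156 = 2028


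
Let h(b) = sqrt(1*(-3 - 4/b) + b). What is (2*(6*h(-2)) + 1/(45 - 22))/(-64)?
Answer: -1/1472 - 3*I*sqrt(3)/16 ≈ -0.00067935 - 0.32476*I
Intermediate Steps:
h(b) = sqrt(-3 + b - 4/b) (h(b) = sqrt((-3 - 4/b) + b) = sqrt(-3 + b - 4/b))
(2*(6*h(-2)) + 1/(45 - 22))/(-64) = (2*(6*sqrt(-3 - 2 - 4/(-2))) + 1/(45 - 22))/(-64) = (2*(6*sqrt(-3 - 2 - 4*(-1/2))) + 1/23)*(-1/64) = (2*(6*sqrt(-3 - 2 + 2)) + 1/23)*(-1/64) = (2*(6*sqrt(-3)) + 1/23)*(-1/64) = (2*(6*(I*sqrt(3))) + 1/23)*(-1/64) = (2*(6*I*sqrt(3)) + 1/23)*(-1/64) = (12*I*sqrt(3) + 1/23)*(-1/64) = (1/23 + 12*I*sqrt(3))*(-1/64) = -1/1472 - 3*I*sqrt(3)/16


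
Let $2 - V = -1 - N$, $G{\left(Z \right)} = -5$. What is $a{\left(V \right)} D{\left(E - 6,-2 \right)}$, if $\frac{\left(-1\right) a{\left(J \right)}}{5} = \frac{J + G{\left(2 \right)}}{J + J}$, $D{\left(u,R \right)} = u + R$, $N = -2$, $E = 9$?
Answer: $10$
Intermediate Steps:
$D{\left(u,R \right)} = R + u$
$V = 1$ ($V = 2 - \left(-1 - -2\right) = 2 - \left(-1 + 2\right) = 2 - 1 = 1$)
$a{\left(J \right)} = - \frac{5 \left(-5 + J\right)}{2 J}$ ($a{\left(J \right)} = - 5 \frac{J - 5}{J + J} = - 5 \frac{-5 + J}{2 J} = - \frac{5 \left(-5 + J\right)}{2 J}$)
$a{\left(V \right)} D{\left(E - 6,-2 \right)} = \frac{5 \left(5 - 1\right)}{2 \cdot 1} \left(-2 + \left(9 - 6\right)\right) = \frac{5}{2} \cdot 1 \left(5 - 1\right) \left(-2 + \left(9 - 6\right)\right) = \frac{5}{2} \cdot 1 \cdot 4 \left(-2 + 3\right) = 10 \cdot 1 = 10$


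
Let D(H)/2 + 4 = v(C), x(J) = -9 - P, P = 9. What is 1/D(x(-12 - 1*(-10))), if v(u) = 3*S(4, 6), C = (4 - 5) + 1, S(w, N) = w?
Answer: 1/16 ≈ 0.062500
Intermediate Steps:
C = 0 (C = -1 + 1 = 0)
x(J) = -18 (x(J) = -9 - 1*9 = -9 - 9 = -18)
v(u) = 12 (v(u) = 3*4 = 12)
D(H) = 16 (D(H) = -8 + 2*12 = -8 + 24 = 16)
1/D(x(-12 - 1*(-10))) = 1/16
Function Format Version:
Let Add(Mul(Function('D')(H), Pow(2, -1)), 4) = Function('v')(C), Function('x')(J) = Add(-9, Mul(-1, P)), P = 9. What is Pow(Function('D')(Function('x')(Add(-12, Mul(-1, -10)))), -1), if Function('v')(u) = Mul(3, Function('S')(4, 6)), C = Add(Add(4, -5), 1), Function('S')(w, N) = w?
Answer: Rational(1, 16) ≈ 0.062500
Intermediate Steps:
C = 0 (C = Add(-1, 1) = 0)
Function('x')(J) = -18 (Function('x')(J) = Add(-9, Mul(-1, 9)) = Add(-9, -9) = -18)
Function('v')(u) = 12 (Function('v')(u) = Mul(3, 4) = 12)
Function('D')(H) = 16 (Function('D')(H) = Add(-8, Mul(2, 12)) = Add(-8, 24) = 16)
Pow(Function('D')(Function('x')(Add(-12, Mul(-1, -10)))), -1) = Pow(16, -1) = Rational(1, 16)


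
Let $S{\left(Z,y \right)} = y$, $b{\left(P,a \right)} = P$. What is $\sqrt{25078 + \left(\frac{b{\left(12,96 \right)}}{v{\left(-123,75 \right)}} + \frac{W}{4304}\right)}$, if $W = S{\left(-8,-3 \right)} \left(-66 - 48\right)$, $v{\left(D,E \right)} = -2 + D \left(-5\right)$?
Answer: $\frac{5 \sqrt{436415428956670}}{659588} \approx 158.36$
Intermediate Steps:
$v{\left(D,E \right)} = -2 - 5 D$
$W = 342$ ($W = - 3 \left(-66 - 48\right) = \left(-3\right) \left(-114\right) = 342$)
$\sqrt{25078 + \left(\frac{b{\left(12,96 \right)}}{v{\left(-123,75 \right)}} + \frac{W}{4304}\right)} = \sqrt{25078 + \left(\frac{12}{-2 - -615} + \frac{342}{4304}\right)} = \sqrt{25078 + \left(\frac{12}{-2 + 615} + 342 \cdot \frac{1}{4304}\right)} = \sqrt{25078 + \left(\frac{12}{613} + \frac{171}{2152}\right)} = \sqrt{25078 + \frac{130647}{1319176}} = \sqrt{\frac{33082426375}{1319176}} = \frac{5 \sqrt{436415428956670}}{659588}$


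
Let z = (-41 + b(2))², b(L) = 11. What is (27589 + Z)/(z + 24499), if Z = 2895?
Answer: 30484/25399 ≈ 1.2002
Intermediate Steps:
z = 900 (z = (-41 + 11)² = (-30)² = 900)
(27589 + Z)/(z + 24499) = (27589 + 2895)/(900 + 24499) = 30484/25399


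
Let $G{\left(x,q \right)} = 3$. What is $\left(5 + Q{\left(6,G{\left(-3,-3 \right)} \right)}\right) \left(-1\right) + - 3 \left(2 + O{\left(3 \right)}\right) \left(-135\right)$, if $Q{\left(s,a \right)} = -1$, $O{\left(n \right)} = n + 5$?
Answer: $4046$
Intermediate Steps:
$O{\left(n \right)} = 5 + n$
$\left(5 + Q{\left(6,G{\left(-3,-3 \right)} \right)}\right) \left(-1\right) + - 3 \left(2 + O{\left(3 \right)}\right) \left(-135\right) = \left(5 - 1\right) \left(-1\right) + - 3 \left(2 + \left(5 + 3\right)\right) \left(-135\right) = 4 \left(-1\right) + - 3 \left(2 + 8\right) \left(-135\right) = -4 + \left(-3\right) 10 \left(-135\right) = -4 - -4050 = -4 + 4050 = 4046$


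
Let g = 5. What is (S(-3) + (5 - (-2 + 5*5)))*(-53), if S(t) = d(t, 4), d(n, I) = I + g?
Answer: 477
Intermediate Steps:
d(n, I) = 5 + I (d(n, I) = I + 5 = 5 + I)
S(t) = 9 (S(t) = 5 + 4 = 9)
(S(-3) + (5 - (-2 + 5*5)))*(-53) = (9 + (5 - (-2 + 5*5)))*(-53) = (9 + (5 - (-2 + 25)))*(-53) = (9 + (5 - 1*23))*(-53) = (9 + (5 - 23))*(-53) = (9 - 18)*(-53) = -9*(-53) = 477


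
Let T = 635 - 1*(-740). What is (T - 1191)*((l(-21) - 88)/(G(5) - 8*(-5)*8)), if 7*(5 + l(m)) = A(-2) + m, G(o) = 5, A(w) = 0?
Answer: -17664/325 ≈ -54.351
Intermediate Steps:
T = 1375 (T = 635 + 740 = 1375)
l(m) = -5 + m/7 (l(m) = -5 + (0 + m)/7 = -5 + m/7)
(T - 1191)*((l(-21) - 88)/(G(5) - 8*(-5)*8)) = (1375 - 1191)*(((-5 + (⅐)*(-21)) - 88)/(5 - 8*(-5)*8)) = 184*(((-5 - 3) - 88)/(5 + 40*8)) = 184*((-8 - 88)/(5 + 320)) = 184*(-96/325) = -17664/325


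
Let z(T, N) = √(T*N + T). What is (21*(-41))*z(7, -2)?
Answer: -861*I*√7 ≈ -2278.0*I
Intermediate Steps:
z(T, N) = √(T + N*T) (z(T, N) = √(N*T + T) = √(T + N*T))
(21*(-41))*z(7, -2) = (21*(-41))*√(7*(1 - 2)) = -861*I*√7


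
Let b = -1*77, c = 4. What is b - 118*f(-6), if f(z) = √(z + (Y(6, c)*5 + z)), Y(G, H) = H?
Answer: -77 - 236*√2 ≈ -410.75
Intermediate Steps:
f(z) = √(20 + 2*z) (f(z) = √(z + (4*5 + z)) = √(z + (20 + z)) = √(20 + 2*z))
b = -77
b - 118*f(-6) = -77 - 118*√(20 + 2*(-6)) = -77 - 118*√(20 - 12) = -77 - 236*√2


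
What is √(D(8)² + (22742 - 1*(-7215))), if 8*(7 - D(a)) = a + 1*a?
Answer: √29982 ≈ 173.15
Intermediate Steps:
D(a) = 7 - a/4 (D(a) = 7 - (a + 1*a)/8 = 7 - (a + a)/8 = 7 - a/4)
√(D(8)² + (22742 - 1*(-7215))) = √((7 - ¼*8)² + (22742 - 1*(-7215))) = √((7 - 2)² + (22742 + 7215)) = √(5² + 29957) = √(25 + 29957) = √29982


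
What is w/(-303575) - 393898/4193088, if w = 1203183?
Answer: -2582314892227/636458344800 ≈ -4.0573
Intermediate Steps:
w/(-303575) - 393898/4193088 = 1203183/(-303575) - 393898/4193088 = 1203183*(-1/303575) - 393898*1/4193088 = -1203183/303575 - 196949/2096544 = -2582314892227/636458344800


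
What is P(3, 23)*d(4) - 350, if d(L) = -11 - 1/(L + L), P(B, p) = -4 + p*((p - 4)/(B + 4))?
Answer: -56001/56 ≈ -1000.0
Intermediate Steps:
P(B, p) = -4 + p*(-4 + p)/(4 + B) (P(B, p) = -4 + p*((-4 + p)/(4 + B)) = -4 + p*(-4 + p)/(4 + B))
d(L) = -11 - 1/(2*L)
P(3, 23)*d(4) - 350 = ((-16 + 23² - 4*3 - 4*23)/(4 + 3))*(-11 - ½/4) - 350 = ((-16 + 529 - 12 - 92)/7)*(-11 - ½*¼) - 350 = ((⅐)*409)*(-11 - ⅛) - 350 = (409/7)*(-89/8) - 350 = -36401/56 - 350 = -56001/56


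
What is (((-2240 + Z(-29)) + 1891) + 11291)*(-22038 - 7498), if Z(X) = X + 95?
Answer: -325132288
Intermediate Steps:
Z(X) = 95 + X
(((-2240 + Z(-29)) + 1891) + 11291)*(-22038 - 7498) = (((-2240 + (95 - 29)) + 1891) + 11291)*(-22038 - 7498) = (((-2240 + 66) + 1891) + 11291)*(-29536) = ((-2174 + 1891) + 11291)*(-29536) = (-283 + 11291)*(-29536) = 11008*(-29536) = -325132288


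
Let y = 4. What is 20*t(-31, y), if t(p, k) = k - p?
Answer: 700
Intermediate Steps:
20*t(-31, y) = 20*(4 - 1*(-31)) = 20*(4 + 31) = 20*35 = 700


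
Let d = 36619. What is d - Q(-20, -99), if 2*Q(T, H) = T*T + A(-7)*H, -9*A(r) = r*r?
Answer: 72299/2 ≈ 36150.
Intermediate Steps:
A(r) = -r**2/9 (A(r) = -r*r/9 = -r**2/9)
Q(T, H) = T**2/2 - 49*H/18 (Q(T, H) = (T*T + (-1/9*(-7)**2)*H)/2 = (T**2 + (-1/9*49)*H)/2 = (T**2 - 49*H/9)/2 = T**2/2 - 49*H/18)
d - Q(-20, -99) = 36619 - ((1/2)*(-20)**2 - 49/18*(-99)) = 36619 - ((1/2)*400 + 539/2) = 36619 - (200 + 539/2) = 36619 - 1*939/2 = 36619 - 939/2 = 72299/2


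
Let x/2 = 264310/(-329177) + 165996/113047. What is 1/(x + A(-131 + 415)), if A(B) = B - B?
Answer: 37212472319/49525225444 ≈ 0.75138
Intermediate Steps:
x = 49525225444/37212472319 (x = 2*(264310/(-329177) + 165996/113047) = 2*(264310*(-1/329177) + 165996*(1/113047)) = 2*(-264310/329177 + 165996/113047) = 2*(24762612722/37212472319) = 49525225444/37212472319 ≈ 1.3309)
A(B) = 0
1/(x + A(-131 + 415)) = 1/(49525225444/37212472319 + 0) = 1/(49525225444/37212472319) = 37212472319/49525225444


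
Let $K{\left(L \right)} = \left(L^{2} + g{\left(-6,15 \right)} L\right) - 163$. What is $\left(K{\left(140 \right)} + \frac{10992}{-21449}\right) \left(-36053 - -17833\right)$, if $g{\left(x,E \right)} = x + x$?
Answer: $- \frac{6939249176220}{21449} \approx -3.2352 \cdot 10^{8}$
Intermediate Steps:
$g{\left(x,E \right)} = 2 x$
$K{\left(L \right)} = -163 + L^{2} - 12 L$ ($K{\left(L \right)} = \left(L^{2} + 2 \left(-6\right) L\right) - 163 = \left(L^{2} - 12 L\right) - 163 = -163 + L^{2} - 12 L$)
$\left(K{\left(140 \right)} + \frac{10992}{-21449}\right) \left(-36053 - -17833\right) = \left(\left(-163 + 140^{2} - 1680\right) + \frac{10992}{-21449}\right) \left(-36053 - -17833\right) = \left(\left(-163 + 19600 - 1680\right) + 10992 \left(- \frac{1}{21449}\right)\right) \left(-36053 + 17833\right) = \left(17757 - \frac{10992}{21449}\right) \left(-18220\right) = \frac{380858901}{21449} \left(-18220\right) = - \frac{6939249176220}{21449}$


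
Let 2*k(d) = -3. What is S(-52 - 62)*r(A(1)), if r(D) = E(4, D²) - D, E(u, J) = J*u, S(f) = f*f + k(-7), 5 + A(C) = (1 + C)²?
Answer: 129945/2 ≈ 64973.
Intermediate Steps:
A(C) = -5 + (1 + C)²
k(d) = -3/2 (k(d) = (½)*(-3) = -3/2)
S(f) = -3/2 + f² (S(f) = f*f - 3/2 = f² - 3/2 = -3/2 + f²)
r(D) = -D + 4*D² (r(D) = D²*4 - D = 4*D² - D = -D + 4*D²)
S(-52 - 62)*r(A(1)) = (-3/2 + (-52 - 62)²)*((-5 + (1 + 1)²)*(-1 + 4*(-5 + (1 + 1)²))) = (-3/2 + (-114)²)*((-5 + 2²)*(-1 + 4*(-5 + 2²))) = (-3/2 + 12996)*((-5 + 4)*(-1 + 4*(-5 + 4))) = 25989*(-(-1 + 4*(-1)))/2 = 25989*(-(-1 - 4))/2 = 25989*(-1*(-5))/2 = (25989/2)*5 = 129945/2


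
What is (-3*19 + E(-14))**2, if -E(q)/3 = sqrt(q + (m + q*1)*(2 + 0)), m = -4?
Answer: 2799 + 1710*I*sqrt(2) ≈ 2799.0 + 2418.3*I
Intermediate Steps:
E(q) = -3*sqrt(-8 + 3*q) (E(q) = -3*sqrt(q + (-4 + q*1)*(2 + 0)) = -3*sqrt(q + (-4 + q)*2) = -3*sqrt(q + (-8 + 2*q)) = -3*sqrt(-8 + 3*q))
(-3*19 + E(-14))**2 = (-3*19 - 3*sqrt(-8 + 3*(-14)))**2 = (-57 - 3*sqrt(-8 - 42))**2 = (-57 - 15*I*sqrt(2))**2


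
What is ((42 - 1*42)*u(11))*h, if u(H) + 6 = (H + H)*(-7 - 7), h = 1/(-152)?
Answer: 0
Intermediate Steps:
h = -1/152 ≈ -0.0065789
u(H) = -6 - 28*H (u(H) = -6 + (H + H)*(-7 - 7) = -6 + (2*H)*(-14) = -6 - 28*H)
((42 - 1*42)*u(11))*h = ((42 - 1*42)*(-6 - 28*11))*(-1/152) = ((42 - 42)*(-6 - 308))*(-1/152) = (0*(-314))*(-1/152) = 0*(-1/152) = 0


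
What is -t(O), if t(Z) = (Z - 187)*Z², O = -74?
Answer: 1429236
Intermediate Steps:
t(Z) = Z²*(-187 + Z) (t(Z) = (-187 + Z)*Z² = Z²*(-187 + Z))
-t(O) = -(-74)²*(-187 - 74) = -5476*(-261) = -1*(-1429236) = 1429236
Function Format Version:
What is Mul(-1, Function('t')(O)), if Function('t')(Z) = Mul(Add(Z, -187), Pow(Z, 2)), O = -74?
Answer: 1429236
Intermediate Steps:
Function('t')(Z) = Mul(Pow(Z, 2), Add(-187, Z)) (Function('t')(Z) = Mul(Add(-187, Z), Pow(Z, 2)) = Mul(Pow(Z, 2), Add(-187, Z)))
Mul(-1, Function('t')(O)) = Mul(-1, Mul(Pow(-74, 2), Add(-187, -74))) = Mul(-1, Mul(5476, -261)) = Mul(-1, -1429236) = 1429236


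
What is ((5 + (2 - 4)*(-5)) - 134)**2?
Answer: 14161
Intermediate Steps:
((5 + (2 - 4)*(-5)) - 134)**2 = ((5 - 2*(-5)) - 134)**2 = ((5 + 10) - 134)**2 = (15 - 134)**2 = (-119)**2 = 14161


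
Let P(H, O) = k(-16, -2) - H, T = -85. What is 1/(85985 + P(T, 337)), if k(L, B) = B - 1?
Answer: 1/86067 ≈ 1.1619e-5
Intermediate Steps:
k(L, B) = -1 + B
P(H, O) = -3 - H (P(H, O) = (-1 - 2) - H = -3 - H)
1/(85985 + P(T, 337)) = 1/(85985 + (-3 - 1*(-85))) = 1/(85985 + (-3 + 85)) = 1/(85985 + 82) = 1/86067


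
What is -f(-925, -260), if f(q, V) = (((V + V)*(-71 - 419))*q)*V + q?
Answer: -61279399075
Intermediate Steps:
f(q, V) = q - 980*q*V² (f(q, V) = (((2*V)*(-490))*q)*V + q = ((-980*V)*q)*V + q = (-980*V*q)*V + q = -980*q*V² + q = q - 980*q*V²)
-f(-925, -260) = -(-925)*(1 - 980*(-260)²) = -(-925)*(1 - 980*67600) = -(-925)*(1 - 66248000) = -(-925)*(-66247999) = -1*61279399075 = -61279399075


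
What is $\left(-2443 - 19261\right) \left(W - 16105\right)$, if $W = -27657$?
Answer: $949810448$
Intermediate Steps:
$\left(-2443 - 19261\right) \left(W - 16105\right) = \left(-2443 - 19261\right) \left(-27657 - 16105\right) = \left(-21704\right) \left(-43762\right) = 949810448$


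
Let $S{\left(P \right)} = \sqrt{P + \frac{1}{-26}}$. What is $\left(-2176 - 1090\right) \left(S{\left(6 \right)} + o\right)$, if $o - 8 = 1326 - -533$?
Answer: $-6097622 - \frac{1633 \sqrt{4030}}{13} \approx -6.1056 \cdot 10^{6}$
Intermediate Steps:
$o = 1867$ ($o = 8 + \left(1326 - -533\right) = 8 + \left(1326 + 533\right) = 8 + 1859 = 1867$)
$S{\left(P \right)} = \sqrt{- \frac{1}{26} + P}$ ($S{\left(P \right)} = \sqrt{P - \frac{1}{26}} = \sqrt{- \frac{1}{26} + P}$)
$\left(-2176 - 1090\right) \left(S{\left(6 \right)} + o\right) = \left(-2176 - 1090\right) \left(\frac{\sqrt{-26 + 676 \cdot 6}}{26} + 1867\right) = - 3266 \left(\frac{\sqrt{-26 + 4056}}{26} + 1867\right) = - 3266 \left(\frac{\sqrt{4030}}{26} + 1867\right) = - 3266 \left(1867 + \frac{\sqrt{4030}}{26}\right) = -6097622 - \frac{1633 \sqrt{4030}}{13}$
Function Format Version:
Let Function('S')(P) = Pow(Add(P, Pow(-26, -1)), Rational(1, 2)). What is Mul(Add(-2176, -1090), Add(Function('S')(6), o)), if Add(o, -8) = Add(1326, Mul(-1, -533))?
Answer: Add(-6097622, Mul(Rational(-1633, 13), Pow(4030, Rational(1, 2)))) ≈ -6.1056e+6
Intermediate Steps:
o = 1867 (o = Add(8, Add(1326, Mul(-1, -533))) = Add(8, Add(1326, 533)) = Add(8, 1859) = 1867)
Function('S')(P) = Pow(Add(Rational(-1, 26), P), Rational(1, 2)) (Function('S')(P) = Pow(Add(P, Rational(-1, 26)), Rational(1, 2)) = Pow(Add(Rational(-1, 26), P), Rational(1, 2)))
Mul(Add(-2176, -1090), Add(Function('S')(6), o)) = Mul(Add(-2176, -1090), Add(Mul(Rational(1, 26), Pow(Add(-26, Mul(676, 6)), Rational(1, 2))), 1867)) = Mul(-3266, Add(Mul(Rational(1, 26), Pow(Add(-26, 4056), Rational(1, 2))), 1867)) = Mul(-3266, Add(Mul(Rational(1, 26), Pow(4030, Rational(1, 2))), 1867)) = Mul(-3266, Add(1867, Mul(Rational(1, 26), Pow(4030, Rational(1, 2))))) = Add(-6097622, Mul(Rational(-1633, 13), Pow(4030, Rational(1, 2))))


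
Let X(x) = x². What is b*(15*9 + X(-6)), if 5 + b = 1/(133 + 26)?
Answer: -45258/53 ≈ -853.92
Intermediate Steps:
b = -794/159 (b = -5 + 1/(133 + 26) = -5 + 1/159 = -794/159 ≈ -4.9937)
b*(15*9 + X(-6)) = -794*(15*9 + (-6)²)/159 = -794*(135 + 36)/159 = -794/159*171 = -45258/53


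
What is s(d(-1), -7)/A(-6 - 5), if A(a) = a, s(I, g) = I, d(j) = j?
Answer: 1/11 ≈ 0.090909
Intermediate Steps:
s(d(-1), -7)/A(-6 - 5) = -1/(-6 - 5) = -1/(-11) = -1*(-1/11) = 1/11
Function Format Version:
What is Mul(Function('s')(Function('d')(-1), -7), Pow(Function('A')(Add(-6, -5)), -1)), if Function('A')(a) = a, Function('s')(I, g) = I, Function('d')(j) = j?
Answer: Rational(1, 11) ≈ 0.090909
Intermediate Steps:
Mul(Function('s')(Function('d')(-1), -7), Pow(Function('A')(Add(-6, -5)), -1)) = Mul(-1, Pow(Add(-6, -5), -1)) = Mul(-1, Pow(-11, -1)) = Mul(-1, Rational(-1, 11)) = Rational(1, 11)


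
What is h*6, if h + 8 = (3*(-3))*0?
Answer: -48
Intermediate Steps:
h = -8 (h = -8 + (3*(-3))*0 = -8 - 9*0 = -8 + 0 = -8)
h*6 = -8*6 = -48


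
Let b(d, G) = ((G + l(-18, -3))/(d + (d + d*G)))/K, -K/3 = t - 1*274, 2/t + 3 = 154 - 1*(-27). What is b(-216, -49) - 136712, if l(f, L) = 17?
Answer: -12691480111196/92833695 ≈ -1.3671e+5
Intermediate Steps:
t = 1/89 (t = 2/(-3 + (154 - 1*(-27))) = 2/(-3 + (154 + 27)) = 2/(-3 + 181) = 2/178 = 2*(1/178) = 1/89 ≈ 0.011236)
K = 73155/89 (K = -3*(1/89 - 1*274) = -3*(1/89 - 274) = -3*(-24385/89) = 73155/89 ≈ 821.97)
b(d, G) = 89*(17 + G)/(73155*(2*d + G*d)) (b(d, G) = ((G + 17)/(d + (d + d*G)))/(73155/89) = ((17 + G)/(d + (d + G*d)))*(89/73155) = ((17 + G)/(2*d + G*d))*(89/73155) = 89*(17 + G)/(73155*(2*d + G*d)))
b(-216, -49) - 136712 = (89/73155)*(17 - 49)/(-216*(2 - 49)) - 136712 = (89/73155)*(-1/216)*(-32)/(-47) - 136712 = (89/73155)*(-1/216)*(-1/47)*(-32) - 136712 = -356/92833695 - 136712 = -12691480111196/92833695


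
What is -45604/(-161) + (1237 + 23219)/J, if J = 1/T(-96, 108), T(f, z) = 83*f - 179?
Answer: -32078082548/161 ≈ -1.9924e+8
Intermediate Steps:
T(f, z) = -179 + 83*f
J = -1/8147 (J = 1/(-179 + 83*(-96)) = 1/(-179 - 7968) = 1/(-8147) = -1/8147 ≈ -0.00012274)
-45604/(-161) + (1237 + 23219)/J = -45604/(-161) + (1237 + 23219)/(-1/8147) = -45604*(-1/161) + 24456*(-8147) = 45604/161 - 199243032 = -32078082548/161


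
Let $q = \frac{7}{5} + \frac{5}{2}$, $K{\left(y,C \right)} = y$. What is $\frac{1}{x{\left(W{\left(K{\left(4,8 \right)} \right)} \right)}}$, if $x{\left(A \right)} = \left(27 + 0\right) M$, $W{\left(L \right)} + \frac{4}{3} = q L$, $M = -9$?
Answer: $- \frac{1}{243} \approx -0.0041152$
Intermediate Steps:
$q = \frac{39}{10}$ ($q = 7 \cdot \frac{1}{5} + 5 \cdot \frac{1}{2} = \frac{7}{5} + \frac{5}{2} = \frac{39}{10} \approx 3.9$)
$W{\left(L \right)} = - \frac{4}{3} + \frac{39 L}{10}$
$x{\left(A \right)} = -243$ ($x{\left(A \right)} = \left(27 + 0\right) \left(-9\right) = 27 \left(-9\right) = -243$)
$\frac{1}{x{\left(W{\left(K{\left(4,8 \right)} \right)} \right)}} = \frac{1}{-243} = - \frac{1}{243}$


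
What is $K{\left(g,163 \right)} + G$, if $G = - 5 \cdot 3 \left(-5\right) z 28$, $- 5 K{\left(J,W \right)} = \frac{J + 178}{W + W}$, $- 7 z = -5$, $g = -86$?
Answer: $\frac{1222454}{815} \approx 1499.9$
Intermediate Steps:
$z = \frac{5}{7}$ ($z = \left(- \frac{1}{7}\right) \left(-5\right) = \frac{5}{7} \approx 0.71429$)
$K{\left(J,W \right)} = - \frac{178 + J}{10 W}$ ($K{\left(J,W \right)} = - \frac{\left(J + 178\right) \frac{1}{W + W}}{5} = - \frac{\left(178 + J\right) \frac{1}{2 W}}{5} = - \frac{\frac{1}{2} \frac{1}{W} \left(178 + J\right)}{5} = - \frac{178 + J}{10 W}$)
$G = 1500$ ($G = - 5 \cdot 3 \left(-5\right) \frac{5}{7} \cdot 28 = - 5 \left(\left(-15\right) \frac{5}{7}\right) 28 = \left(-5\right) \left(- \frac{75}{7}\right) 28 = \frac{375}{7} \cdot 28 = 1500$)
$K{\left(g,163 \right)} + G = \frac{-178 - -86}{10 \cdot 163} + 1500 = \frac{1}{10} \cdot \frac{1}{163} \left(-178 + 86\right) + 1500 = \frac{1}{10} \cdot \frac{1}{163} \left(-92\right) + 1500 = - \frac{46}{815} + 1500 = \frac{1222454}{815}$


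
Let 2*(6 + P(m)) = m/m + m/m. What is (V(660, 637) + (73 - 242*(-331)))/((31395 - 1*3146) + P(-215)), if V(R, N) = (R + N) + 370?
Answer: 40921/14122 ≈ 2.8977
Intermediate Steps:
V(R, N) = 370 + N + R (V(R, N) = (N + R) + 370 = 370 + N + R)
P(m) = -5 (P(m) = -6 + (m/m + m/m)/2 = -6 + (1 + 1)/2 = -6 + (1/2)*2 = -6 + 1 = -5)
(V(660, 637) + (73 - 242*(-331)))/((31395 - 1*3146) + P(-215)) = ((370 + 637 + 660) + (73 - 242*(-331)))/((31395 - 1*3146) - 5) = (1667 + (73 + 80102))/((31395 - 3146) - 5) = (1667 + 80175)/(28249 - 5) = 81842/28244 = 81842*(1/28244) = 40921/14122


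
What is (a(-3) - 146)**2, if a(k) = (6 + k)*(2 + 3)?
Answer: 17161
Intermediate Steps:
a(k) = 30 + 5*k (a(k) = (6 + k)*5 = 30 + 5*k)
(a(-3) - 146)**2 = ((30 + 5*(-3)) - 146)**2 = ((30 - 15) - 146)**2 = (15 - 146)**2 = (-131)**2 = 17161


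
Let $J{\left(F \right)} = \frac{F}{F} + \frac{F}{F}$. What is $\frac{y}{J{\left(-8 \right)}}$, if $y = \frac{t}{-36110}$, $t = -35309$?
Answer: $\frac{35309}{72220} \approx 0.48891$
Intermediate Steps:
$J{\left(F \right)} = 2$ ($J{\left(F \right)} = 1 + 1 = 2$)
$y = \frac{35309}{36110}$ ($y = - \frac{35309}{-36110} = \left(-35309\right) \left(- \frac{1}{36110}\right) = \frac{35309}{36110} \approx 0.97782$)
$\frac{y}{J{\left(-8 \right)}} = \frac{35309}{36110 \cdot 2} = \frac{35309}{36110} \cdot \frac{1}{2} = \frac{35309}{72220}$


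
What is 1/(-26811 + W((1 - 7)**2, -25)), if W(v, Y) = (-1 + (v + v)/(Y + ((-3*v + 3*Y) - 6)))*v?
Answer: -107/2873925 ≈ -3.7231e-5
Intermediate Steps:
W(v, Y) = v*(-1 + 2*v/(-6 - 3*v + 4*Y)) (W(v, Y) = (-1 + (2*v)/(Y + (-6 - 3*v + 3*Y)))*v = (-1 + (2*v)/(-6 - 3*v + 4*Y))*v = (-1 + 2*v/(-6 - 3*v + 4*Y))*v = v*(-1 + 2*v/(-6 - 3*v + 4*Y)))
1/(-26811 + W((1 - 7)**2, -25)) = 1/(-26811 + (1 - 7)**2*(-6 - 5*(1 - 7)**2 + 4*(-25))/(6 - 4*(-25) + 3*(1 - 7)**2)) = 1/(-26811 + (-6)**2*(-6 - 5*(-6)**2 - 100)/(6 + 100 + 3*(-6)**2)) = 1/(-26811 + 36*(-6 - 5*36 - 100)/(6 + 100 + 3*36)) = 1/(-26811 + 36*(-6 - 180 - 100)/(6 + 100 + 108)) = 1/(-26811 + 36*(-286)/214) = 1/(-26811 + 36*(1/214)*(-286)) = 1/(-26811 - 5148/107) = 1/(-2873925/107) = -107/2873925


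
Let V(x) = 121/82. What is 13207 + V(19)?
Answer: 1083095/82 ≈ 13208.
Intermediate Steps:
V(x) = 121/82 (V(x) = 121*(1/82) = 121/82)
13207 + V(19) = 13207 + 121/82 = 1083095/82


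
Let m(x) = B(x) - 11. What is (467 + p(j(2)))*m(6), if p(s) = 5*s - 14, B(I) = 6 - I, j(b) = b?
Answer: -5093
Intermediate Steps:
m(x) = -5 - x (m(x) = (6 - x) - 11 = -5 - x)
p(s) = -14 + 5*s
(467 + p(j(2)))*m(6) = (467 + (-14 + 5*2))*(-5 - 1*6) = (467 + (-14 + 10))*(-5 - 6) = (467 - 4)*(-11) = 463*(-11) = -5093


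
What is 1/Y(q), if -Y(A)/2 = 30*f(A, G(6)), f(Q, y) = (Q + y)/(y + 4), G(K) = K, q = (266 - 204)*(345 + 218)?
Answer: -1/209472 ≈ -4.7739e-6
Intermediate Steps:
q = 34906 (q = 62*563 = 34906)
f(Q, y) = (Q + y)/(4 + y)
Y(A) = -36 - 6*A (Y(A) = -60*(A + 6)/(4 + 6) = -60*(6 + A)/10 = -60*(⅗ + A/10) = -2*(18 + 3*A) = -36 - 6*A)
1/Y(q) = 1/(-36 - 6*34906) = 1/(-36 - 209436) = 1/(-209472) = -1/209472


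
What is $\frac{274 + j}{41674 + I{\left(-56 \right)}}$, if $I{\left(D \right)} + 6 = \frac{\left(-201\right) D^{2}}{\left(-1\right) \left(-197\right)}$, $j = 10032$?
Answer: $\frac{1015141}{3789130} \approx 0.26791$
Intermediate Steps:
$I{\left(D \right)} = -6 - \frac{201 D^{2}}{197}$ ($I{\left(D \right)} = -6 + \frac{\left(-201\right) D^{2}}{\left(-1\right) \left(-197\right)} = -6 + \frac{\left(-201\right) D^{2}}{197} = -6 + - 201 D^{2} \cdot \frac{1}{197} = -6 - \frac{201 D^{2}}{197}$)
$\frac{274 + j}{41674 + I{\left(-56 \right)}} = \frac{274 + 10032}{41674 - \left(6 + \frac{201 \left(-56\right)^{2}}{197}\right)} = \frac{10306}{41674 - \frac{631518}{197}} = \frac{10306}{\frac{7578260}{197}} = 10306 \cdot \frac{197}{7578260} = \frac{1015141}{3789130}$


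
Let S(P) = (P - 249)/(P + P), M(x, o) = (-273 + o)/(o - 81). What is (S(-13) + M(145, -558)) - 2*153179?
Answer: -848273798/2769 ≈ -3.0635e+5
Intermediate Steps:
M(x, o) = (-273 + o)/(-81 + o)
S(P) = (-249 + P)/(2*P) (S(P) = (-249 + P)/((2*P)) = (-249 + P)*(1/(2*P)) = (-249 + P)/(2*P))
(S(-13) + M(145, -558)) - 2*153179 = ((½)*(-249 - 13)/(-13) + (-273 - 558)/(-81 - 558)) - 2*153179 = ((½)*(-1/13)*(-262) - 831/(-639)) - 306358 = (131/13 - 1/639*(-831)) - 306358 = (131/13 + 277/213) - 306358 = 31504/2769 - 306358 = -848273798/2769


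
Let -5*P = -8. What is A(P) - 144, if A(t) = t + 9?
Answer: -667/5 ≈ -133.40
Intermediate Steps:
P = 8/5 (P = -1/5*(-8) = 8/5 ≈ 1.6000)
A(t) = 9 + t
A(P) - 144 = (9 + 8/5) - 144 = 53/5 - 144 = -667/5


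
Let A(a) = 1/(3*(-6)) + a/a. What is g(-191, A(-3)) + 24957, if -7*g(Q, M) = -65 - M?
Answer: 3145769/126 ≈ 24966.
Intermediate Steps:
A(a) = 17/18 (A(a) = (⅓)*(-⅙) + 1 = -1/18 + 1 = 17/18)
g(Q, M) = 65/7 + M/7 (g(Q, M) = -(-65 - M)/7 = 65/7 + M/7)
g(-191, A(-3)) + 24957 = (65/7 + (⅐)*(17/18)) + 24957 = (65/7 + 17/126) + 24957 = 1187/126 + 24957 = 3145769/126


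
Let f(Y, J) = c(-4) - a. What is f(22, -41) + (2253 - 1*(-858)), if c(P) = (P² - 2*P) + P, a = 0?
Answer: 3131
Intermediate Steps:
c(P) = P² - P
f(Y, J) = 20 (f(Y, J) = -4*(-1 - 4) - 1*0 = -4*(-5) + 0 = 20 + 0 = 20)
f(22, -41) + (2253 - 1*(-858)) = 20 + (2253 - 1*(-858)) = 20 + (2253 + 858) = 20 + 3111 = 3131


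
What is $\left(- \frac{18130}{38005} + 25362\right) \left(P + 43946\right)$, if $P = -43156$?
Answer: $\frac{152290619440}{7601} \approx 2.0036 \cdot 10^{7}$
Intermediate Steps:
$\left(- \frac{18130}{38005} + 25362\right) \left(P + 43946\right) = \left(- \frac{18130}{38005} + 25362\right) \left(-43156 + 43946\right) = \left(\left(-18130\right) \frac{1}{38005} + 25362\right) 790 = \left(- \frac{3626}{7601} + 25362\right) 790 = \frac{192772936}{7601} \cdot 790 = \frac{152290619440}{7601}$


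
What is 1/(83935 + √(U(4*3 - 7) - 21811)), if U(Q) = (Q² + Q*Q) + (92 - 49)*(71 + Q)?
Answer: 83935/7045102718 - I*√18493/7045102718 ≈ 1.1914e-5 - 1.9303e-8*I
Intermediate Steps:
U(Q) = 3053 + 2*Q² + 43*Q (U(Q) = (Q² + Q²) + 43*(71 + Q) = 2*Q² + (3053 + 43*Q) = 3053 + 2*Q² + 43*Q)
1/(83935 + √(U(4*3 - 7) - 21811)) = 1/(83935 + √((3053 + 2*(4*3 - 7)² + 43*(4*3 - 7)) - 21811)) = 1/(83935 + √((3053 + 2*(12 - 7)² + 43*(12 - 7)) - 21811)) = 1/(83935 + √((3053 + 2*5² + 43*5) - 21811)) = 1/(83935 + √((3053 + 2*25 + 215) - 21811)) = 1/(83935 + √((3053 + 50 + 215) - 21811)) = 1/(83935 + √(3318 - 21811)) = 1/(83935 + √(-18493)) = 1/(83935 + I*√18493)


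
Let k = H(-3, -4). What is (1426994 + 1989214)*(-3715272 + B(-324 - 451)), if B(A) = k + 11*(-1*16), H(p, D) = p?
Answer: -12692753429808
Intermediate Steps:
k = -3
B(A) = -179 (B(A) = -3 + 11*(-1*16) = -3 + 11*(-16) = -3 - 176 = -179)
(1426994 + 1989214)*(-3715272 + B(-324 - 451)) = (1426994 + 1989214)*(-3715272 - 179) = 3416208*(-3715451) = -12692753429808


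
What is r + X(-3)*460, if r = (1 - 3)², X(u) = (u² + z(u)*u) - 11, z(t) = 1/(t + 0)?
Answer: -456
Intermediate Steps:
z(t) = 1/t
X(u) = -10 + u² (X(u) = (u² + u/u) - 11 = (u² + 1) - 11 = (1 + u²) - 11 = -10 + u²)
r = 4 (r = (-2)² = 4)
r + X(-3)*460 = 4 + (-10 + (-3)²)*460 = 4 + (-10 + 9)*460 = 4 - 1*460 = 4 - 460 = -456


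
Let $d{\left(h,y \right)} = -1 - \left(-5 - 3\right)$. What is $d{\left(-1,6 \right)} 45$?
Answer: $315$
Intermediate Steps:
$d{\left(h,y \right)} = 7$ ($d{\left(h,y \right)} = -1 - -8 = -1 + 8 = 7$)
$d{\left(-1,6 \right)} 45 = 7 \cdot 45 = 315$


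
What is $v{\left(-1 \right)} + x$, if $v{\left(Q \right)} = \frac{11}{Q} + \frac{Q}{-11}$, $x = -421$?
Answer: $- \frac{4751}{11} \approx -431.91$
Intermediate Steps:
$v{\left(Q \right)} = \frac{11}{Q} - \frac{Q}{11}$ ($v{\left(Q \right)} = \frac{11}{Q} + Q \left(- \frac{1}{11}\right) = \frac{11}{Q} - \frac{Q}{11}$)
$v{\left(-1 \right)} + x = \left(\frac{11}{-1} - - \frac{1}{11}\right) - 421 = \left(11 \left(-1\right) + \frac{1}{11}\right) - 421 = \left(-11 + \frac{1}{11}\right) - 421 = - \frac{120}{11} - 421 = - \frac{4751}{11}$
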